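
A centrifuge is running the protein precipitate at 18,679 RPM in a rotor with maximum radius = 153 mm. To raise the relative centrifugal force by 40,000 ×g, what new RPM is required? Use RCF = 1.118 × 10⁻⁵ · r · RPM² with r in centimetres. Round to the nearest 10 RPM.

≈ 24140 RPM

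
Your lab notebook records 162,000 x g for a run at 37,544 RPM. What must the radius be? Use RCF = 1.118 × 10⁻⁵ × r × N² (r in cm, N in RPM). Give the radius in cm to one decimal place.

r ≈ 10.3 cm

162000 = 1.118 × 10⁻⁵ × r × (37544)²
r = 162000 / (1.118 × 10⁻⁵ × 1,409,551,936) = 162000 / 15758.79 ≈ 10.280 cm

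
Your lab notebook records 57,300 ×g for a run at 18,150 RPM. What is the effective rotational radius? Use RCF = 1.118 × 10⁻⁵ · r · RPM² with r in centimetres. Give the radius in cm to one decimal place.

15.6 cm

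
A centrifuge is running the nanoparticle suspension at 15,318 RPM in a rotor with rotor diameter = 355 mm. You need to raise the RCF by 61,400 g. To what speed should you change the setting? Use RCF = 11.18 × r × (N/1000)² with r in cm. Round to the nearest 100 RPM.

≈ 23300 RPM

r = 355 mm / 2 = 177.5 mm = 17.75 cm
Current RCF = 11.18 × 17.75 × (15.318)² = 11.18 × 17.75 × 234.641124 ≈ 46,563.4 × g
Target RCF = 46,563.4 + 61,400 = 107,963.4 × g
(N/1000)² = 107,963.4 / 198.445 = 544.047
N = 1000 × √544.047 ≈ 23,324.8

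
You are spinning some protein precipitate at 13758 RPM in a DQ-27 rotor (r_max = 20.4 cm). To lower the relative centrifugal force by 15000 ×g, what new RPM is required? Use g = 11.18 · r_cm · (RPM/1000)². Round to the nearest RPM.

N₂ ≈ 11114 RPM

Current RCF = 11.18 × 20.4 × (13.758)² = 11.18 × 20.4 × 189.282564 ≈ 43,170.1 × g
Target RCF = 43,170.1 − 15,000 = 28,170.1 × g
(N/1000)² = 28,170.1 / 228.072 = 123.5141
N = 1000 × √123.5141 ≈ 11,113.7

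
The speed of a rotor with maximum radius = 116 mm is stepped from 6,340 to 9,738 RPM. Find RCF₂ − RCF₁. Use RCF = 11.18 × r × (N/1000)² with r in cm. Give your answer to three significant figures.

≈ 7090 × g

r = 116 mm = 11.6 cm
RCF₁ = 11.18 × 11.6 × (6.34)² = 11.18 × 11.6 × 40.1956 ≈ 5,212.9 × g
RCF₂ = 11.18 × 11.6 × (9.738)² = 11.18 × 11.6 × 94.828644 ≈ 12,298.1 × g
Increase = 12,298.1 − 5,212.9 = 7,085.2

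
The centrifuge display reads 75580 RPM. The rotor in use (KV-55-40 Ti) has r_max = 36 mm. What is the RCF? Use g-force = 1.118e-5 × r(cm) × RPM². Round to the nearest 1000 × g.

RCF ≈ 230000 × g

r = 36 mm = 3.6 cm
RCF = 1.118 × 10⁻⁵ × 3.6 × (75580)² = 1.118 × 10⁻⁵ × 3.6 × 5,712,336,400 ≈ 229,910.1 × g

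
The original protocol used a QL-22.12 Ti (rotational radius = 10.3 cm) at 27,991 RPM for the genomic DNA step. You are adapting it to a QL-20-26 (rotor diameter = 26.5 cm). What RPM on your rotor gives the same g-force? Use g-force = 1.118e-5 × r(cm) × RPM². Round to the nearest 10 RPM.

RCF = 1.118 × 10⁻⁵ × r × N²
RCF_original = 1.118 × 10⁻⁵ × 10.3 × (27991)² = 1.118 × 10⁻⁵ × 10.3 × 783,496,081 ≈ 90,222.7 × g
Your rotor: r = 26.5 / 2 = 13.25 cm
90,222.7 = 1.118 × 10⁻⁵ × 13.25 × N²
N² = 90,222.7 / (14.8135 × 10⁻⁵) = 609,057,279
N ≈ √609,057,279 ≈ 24,679.1

≈ 24680 RPM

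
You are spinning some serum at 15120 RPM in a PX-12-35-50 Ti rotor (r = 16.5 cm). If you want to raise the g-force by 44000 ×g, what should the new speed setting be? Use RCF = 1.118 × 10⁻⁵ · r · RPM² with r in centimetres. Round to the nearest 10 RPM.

≈ 21610 RPM

Current RCF = 1.118 × 10⁻⁵ × 16.5 × (15120)² = 1.118 × 10⁻⁵ × 16.5 × 228,614,400 ≈ 42,172.5 × g
Target RCF = 42,172.5 + 44,000 = 86,172.5 × g
N² = 86,172.5 / (18.447 × 10⁻⁵) = 467,135,578
N ≈ √467,135,578 ≈ 21,613.3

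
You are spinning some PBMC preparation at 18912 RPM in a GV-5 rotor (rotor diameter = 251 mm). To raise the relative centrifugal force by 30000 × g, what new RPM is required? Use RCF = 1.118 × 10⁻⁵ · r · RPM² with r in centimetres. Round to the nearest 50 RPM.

≈ 23900 RPM

r = 251 mm / 2 = 125.5 mm = 12.55 cm
Current RCF = 1.118 × 10⁻⁵ × 12.55 × (18912)² = 1.118 × 10⁻⁵ × 12.55 × 357,663,744 ≈ 50,183.4 × g
Target RCF = 50,183.4 + 30,000 = 80,183.4 × g
N² = 80,183.4 / (14.0309 × 10⁻⁵) = 571,477,240
N ≈ √571,477,240 ≈ 23,905.6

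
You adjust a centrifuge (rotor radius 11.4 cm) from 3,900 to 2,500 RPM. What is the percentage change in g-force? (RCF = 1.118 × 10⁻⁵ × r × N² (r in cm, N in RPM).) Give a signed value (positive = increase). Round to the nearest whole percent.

RCF ∝ N², so the ratio is (2500/3900)² = (0.641026)² = 0.4109.
Change = 0.4109 − 1 = -0.5891 → -58.9%.

-59%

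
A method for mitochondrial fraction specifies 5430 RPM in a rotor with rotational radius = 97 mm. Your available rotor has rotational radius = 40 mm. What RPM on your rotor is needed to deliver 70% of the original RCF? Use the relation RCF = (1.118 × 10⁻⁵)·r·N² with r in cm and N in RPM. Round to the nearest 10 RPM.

7070 RPM

Original rotor: r = 97 mm = 9.7 cm
RCF_original = 1.118 × 10⁻⁵ × 9.7 × (5430)² = 1.118 × 10⁻⁵ × 9.7 × 29,484,900 ≈ 3,197.5 × g
Target RCF = 0.7 × 3,197.5 ≈ 2,238.2 × g
Your rotor: r = 40 mm = 4.0 cm
2,238.2 = 1.118 × 10⁻⁵ × 4 × N²
N² = 2,238.2 / (4.472 × 10⁻⁵) = 50,049,195
N ≈ √50,049,195 ≈ 7,074.5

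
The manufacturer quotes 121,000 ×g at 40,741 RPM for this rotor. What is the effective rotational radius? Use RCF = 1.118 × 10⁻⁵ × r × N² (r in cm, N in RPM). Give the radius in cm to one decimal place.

RCF = 1.118 × 10⁻⁵ × r × N²
121000 = 1.118 × 10⁻⁵ × r × (40741)²
r = 121000 / (1.118 × 10⁻⁵ × 1,659,829,081) = 121000 / 18556.89 ≈ 6.520 cm

≈ 6.5 cm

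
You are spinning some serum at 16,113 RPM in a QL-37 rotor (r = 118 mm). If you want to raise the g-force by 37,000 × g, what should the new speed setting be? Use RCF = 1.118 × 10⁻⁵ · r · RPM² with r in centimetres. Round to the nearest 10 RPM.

r = 118 mm = 11.8 cm
Current RCF = 1.118 × 10⁻⁵ × 11.8 × (16113)² = 1.118 × 10⁻⁵ × 11.8 × 259,628,769 ≈ 34,251.3 × g
Target RCF = 34,251.3 + 37,000 = 71,251.3 × g
N² = 71,251.3 / (13.1924 × 10⁻⁵) = 540,093,539
N ≈ √540,093,539 ≈ 23,239.9

N₂ ≈ 23240 RPM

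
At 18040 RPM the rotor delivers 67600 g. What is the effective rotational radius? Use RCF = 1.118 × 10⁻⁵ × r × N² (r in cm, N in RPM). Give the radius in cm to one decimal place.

r ≈ 18.6 cm

67600 = 1.118 × 10⁻⁵ × r × (18040)²
r = 67600 / (1.118 × 10⁻⁵ × 325,441,600) = 67600 / 3638.437 ≈ 18.579 cm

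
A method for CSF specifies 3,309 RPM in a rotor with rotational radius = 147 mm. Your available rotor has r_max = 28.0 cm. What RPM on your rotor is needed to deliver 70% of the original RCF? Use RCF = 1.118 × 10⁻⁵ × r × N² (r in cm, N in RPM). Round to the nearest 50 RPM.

Original rotor: r = 147 mm = 14.7 cm
RCF_original = 1.118 × 10⁻⁵ × 14.7 × (3309)² = 1.118 × 10⁻⁵ × 14.7 × 10,949,481 ≈ 1,799.5 × g
Target RCF = 0.7 × 1,799.5 ≈ 1,259.6 × g
1,259.6 = 1.118 × 10⁻⁵ × 28 × N²
N² = 1,259.6 / (31.304 × 10⁻⁵) = 4,023,767
N ≈ √4,023,767 ≈ 2,005.9

≈ 2000 RPM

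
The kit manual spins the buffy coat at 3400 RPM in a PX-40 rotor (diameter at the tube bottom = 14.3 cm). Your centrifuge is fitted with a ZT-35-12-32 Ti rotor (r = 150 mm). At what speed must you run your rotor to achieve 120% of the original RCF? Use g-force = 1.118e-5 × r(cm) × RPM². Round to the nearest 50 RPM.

Original rotor: r = 14.3 / 2 = 7.15 cm
RCF = 1.118 × 10⁻⁵ × r × N²
RCF_original = 1.118 × 10⁻⁵ × 7.15 × (3400)² = 1.118 × 10⁻⁵ × 7.15 × 11,560,000 ≈ 924.1 × g
Target RCF = 1.2 × 924.1 ≈ 1,108.9 × g
Your rotor: r = 150 mm = 15.0 cm
1,108.9 = 1.118 × 10⁻⁵ × 15 × N²
N² = 1,108.9 / (16.77 × 10⁻⁵) = 6,612,403
N ≈ √6,612,403 ≈ 2,571.5

≈ 2550 RPM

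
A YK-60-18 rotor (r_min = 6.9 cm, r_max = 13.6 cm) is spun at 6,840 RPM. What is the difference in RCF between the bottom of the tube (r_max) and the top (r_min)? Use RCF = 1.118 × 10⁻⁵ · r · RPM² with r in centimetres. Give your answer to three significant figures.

RCF_max = 1.118 × 10⁻⁵ × 13.6 × (6840)² = 1.118 × 10⁻⁵ × 13.6 × 46,785,600 ≈ 7,113.7 × g
RCF_min = 1.118 × 10⁻⁵ × 6.9 × (6840)² = 1.118 × 10⁻⁵ × 6.9 × 46,785,600 ≈ 3,609.1 × g
ΔRCF = 7,113.7 − 3,609.1 = 3,504.6

3500 × g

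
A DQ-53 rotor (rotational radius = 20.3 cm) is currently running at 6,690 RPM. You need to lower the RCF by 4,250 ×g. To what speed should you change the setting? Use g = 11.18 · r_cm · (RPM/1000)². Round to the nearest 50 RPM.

Current RCF = 11.18 × 20.3 × (6.69)² = 11.18 × 20.3 × 44.7561 ≈ 10,157.6 × g
Target RCF = 10,157.6 − 4,250 = 5,907.6 × g
(N/1000)² = 5,907.6 / 226.954 = 26.02994
N = 1000 × √26.02994 ≈ 5,102.0

≈ 5100 RPM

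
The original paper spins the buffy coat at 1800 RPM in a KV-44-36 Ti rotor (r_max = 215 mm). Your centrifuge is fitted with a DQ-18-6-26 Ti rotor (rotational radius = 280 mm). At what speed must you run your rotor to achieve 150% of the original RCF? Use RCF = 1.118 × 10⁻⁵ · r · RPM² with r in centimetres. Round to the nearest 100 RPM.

1900 RPM

Original rotor: r = 215 mm = 21.5 cm
RCF_original = 1.118 × 10⁻⁵ × 21.5 × (1800)² = 1.118 × 10⁻⁵ × 21.5 × 3,240,000 ≈ 778.8 × g
Target RCF = 1.5 × 778.8 ≈ 1,168.2 × g
Your rotor: r = 280 mm = 28.0 cm
1,168.2 = 1.118 × 10⁻⁵ × 28 × N²
N² = 1,168.2 / (31.304 × 10⁻⁵) = 3,731,791
N ≈ √3,731,791 ≈ 1,931.8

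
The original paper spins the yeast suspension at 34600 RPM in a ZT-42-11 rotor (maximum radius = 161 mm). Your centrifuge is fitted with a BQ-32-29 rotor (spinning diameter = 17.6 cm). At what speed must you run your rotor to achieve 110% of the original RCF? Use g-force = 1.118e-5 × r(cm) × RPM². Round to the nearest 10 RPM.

≈ 49080 RPM

Original rotor: r = 161 mm = 16.1 cm
RCF_original = 1.118 × 10⁻⁵ × 16.1 × (34600)² = 1.118 × 10⁻⁵ × 16.1 × 1,197,160,000 ≈ 215,486.4 × g
Target RCF = 1.1 × 215,486.4 ≈ 237,035 × g
Your rotor: r = 17.6 / 2 = 8.8 cm
237,035 = 1.118 × 10⁻⁵ × 8.8 × N²
N² = 237,035 / (9.8384 × 10⁻⁵) = 2,409,284,030
N ≈ √2,409,284,030 ≈ 49,084.5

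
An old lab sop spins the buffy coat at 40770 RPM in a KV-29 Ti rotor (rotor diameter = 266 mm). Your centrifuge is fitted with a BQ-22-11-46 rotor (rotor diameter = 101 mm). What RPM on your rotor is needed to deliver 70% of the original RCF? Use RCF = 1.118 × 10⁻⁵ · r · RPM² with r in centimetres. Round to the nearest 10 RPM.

Original rotor: r = 266 mm / 2 = 133 mm = 13.3 cm
RCF = 1.118 × 10⁻⁵ × r × N²
RCF_original = 1.118 × 10⁻⁵ × 13.3 × (40770)² = 1.118 × 10⁻⁵ × 13.3 × 1,662,192,900 ≈ 247,158.1 × g
Target RCF = 0.7 × 247,158.1 ≈ 173,010.7 × g
Your rotor: r = 101 mm / 2 = 50.5 mm = 5.05 cm
173,010.7 = 1.118 × 10⁻⁵ × 5.05 × N²
N² = 173,010.7 / (5.6459 × 10⁻⁵) = 3,064,359,978
N ≈ √3,064,359,978 ≈ 55,356.7

≈ 55360 RPM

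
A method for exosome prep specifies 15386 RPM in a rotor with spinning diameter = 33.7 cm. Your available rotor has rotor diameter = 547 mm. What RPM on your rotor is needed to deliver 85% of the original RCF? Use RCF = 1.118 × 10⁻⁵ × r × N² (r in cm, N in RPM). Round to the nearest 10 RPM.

11130 RPM

Original rotor: r = 33.7 / 2 = 16.85 cm
RCF = 1.118 × 10⁻⁵ × r × N²
RCF_original = 1.118 × 10⁻⁵ × 16.85 × (15386)² = 1.118 × 10⁻⁵ × 16.85 × 236,728,996 ≈ 44,595.7 × g
Target RCF = 0.85 × 44,595.7 ≈ 37,906.3 × g
Your rotor: r = 547 mm / 2 = 273.5 mm = 27.35 cm
37,906.3 = 1.118 × 10⁻⁵ × 27.35 × N²
N² = 37,906.3 / (30.5773 × 10⁻⁵) = 123,968,761
N ≈ √123,968,761 ≈ 11,134.1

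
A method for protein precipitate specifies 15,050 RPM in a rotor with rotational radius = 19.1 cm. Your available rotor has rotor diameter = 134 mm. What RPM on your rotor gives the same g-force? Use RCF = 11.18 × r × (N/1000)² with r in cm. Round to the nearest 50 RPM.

RCF = 11.18 × r × (N/1000)²
RCF_original = 11.18 × 19.1 × (15.05)² = 11.18 × 19.1 × 226.5025 ≈ 48,366.9 × g
Your rotor: r = 134 mm / 2 = 67 mm = 6.7 cm
48,366.9 = 11.18 × 6.7 × (N/1000)²
(N/1000)² = 48,366.9 / 74.906 = 645.7013
N = 1000 × √645.7013 ≈ 25,410.7

25400 RPM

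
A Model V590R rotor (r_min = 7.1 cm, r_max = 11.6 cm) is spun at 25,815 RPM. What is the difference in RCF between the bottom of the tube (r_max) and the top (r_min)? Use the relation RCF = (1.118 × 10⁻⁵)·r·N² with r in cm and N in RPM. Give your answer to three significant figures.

33500 g

RCF_max = 1.118 × 10⁻⁵ × 11.6 × (25815)² = 1.118 × 10⁻⁵ × 11.6 × 666,414,225 ≈ 86,425.9 × g
RCF_min = 1.118 × 10⁻⁵ × 7.1 × (25815)² = 1.118 × 10⁻⁵ × 7.1 × 666,414,225 ≈ 52,898.6 × g
ΔRCF = 86,425.9 − 52,898.6 = 33,527.3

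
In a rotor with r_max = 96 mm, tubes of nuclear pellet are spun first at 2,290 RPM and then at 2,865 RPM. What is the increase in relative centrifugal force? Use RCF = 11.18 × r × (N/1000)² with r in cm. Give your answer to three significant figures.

r = 96 mm = 9.6 cm
RCF₁ = 11.18 × 9.6 × (2.29)² = 11.18 × 9.6 × 5.2441 ≈ 562.8 × g
RCF₂ = 11.18 × 9.6 × (2.865)² = 11.18 × 9.6 × 8.208225 ≈ 881 × g
Increase = 881 − 562.8 = 318.2

318 x g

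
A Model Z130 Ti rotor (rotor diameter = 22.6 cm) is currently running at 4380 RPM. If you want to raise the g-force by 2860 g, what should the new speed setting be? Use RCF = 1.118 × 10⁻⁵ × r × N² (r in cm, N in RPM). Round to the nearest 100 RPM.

N₂ ≈ 6500 RPM

r = 22.6 / 2 = 11.3 cm
Current RCF = 1.118 × 10⁻⁵ × 11.3 × (4380)² = 1.118 × 10⁻⁵ × 11.3 × 19,184,400 ≈ 2,423.6 × g
Target RCF = 2,423.6 + 2,860 = 5,283.6 × g
N² = 5,283.6 / (12.6334 × 10⁻⁵) = 41,822,471
N ≈ √41,822,471 ≈ 6,467.0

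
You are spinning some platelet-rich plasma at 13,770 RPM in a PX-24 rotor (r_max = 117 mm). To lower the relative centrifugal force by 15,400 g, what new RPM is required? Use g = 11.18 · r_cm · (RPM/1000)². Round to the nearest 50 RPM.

r = 117 mm = 11.7 cm
Current RCF = 11.18 × 11.7 × (13.77)² = 11.18 × 11.7 × 189.6129 ≈ 24,802.5 × g
Target RCF = 24,802.5 − 15,400 = 9,402.5 × g
(N/1000)² = 9,402.5 / 130.806 = 71.88126
N = 1000 × √71.88126 ≈ 8,478.3

≈ 8500 RPM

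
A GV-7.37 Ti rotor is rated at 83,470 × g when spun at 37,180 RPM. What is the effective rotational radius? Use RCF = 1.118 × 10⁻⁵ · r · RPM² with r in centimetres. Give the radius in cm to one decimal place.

5.4 cm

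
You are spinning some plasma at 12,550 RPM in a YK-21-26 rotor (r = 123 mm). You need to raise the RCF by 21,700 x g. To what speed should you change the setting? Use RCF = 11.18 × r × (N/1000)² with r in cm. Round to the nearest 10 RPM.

r = 123 mm = 12.3 cm
Current RCF = 11.18 × 12.3 × (12.55)² = 11.18 × 12.3 × 157.5025 ≈ 21,658.8 × g
Target RCF = 21,658.8 + 21,700 = 43,358.8 × g
(N/1000)² = 43,358.8 / 137.514 = 315.3046
N = 1000 × √315.3046 ≈ 17,756.8

N₂ ≈ 17760 RPM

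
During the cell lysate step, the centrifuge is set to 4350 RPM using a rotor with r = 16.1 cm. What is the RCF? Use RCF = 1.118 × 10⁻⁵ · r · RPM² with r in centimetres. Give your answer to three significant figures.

3410 g

RCF = 1.118 × 10⁻⁵ × 16.1 × (4350)² = 1.118 × 10⁻⁵ × 16.1 × 18,922,500 ≈ 3,406 × g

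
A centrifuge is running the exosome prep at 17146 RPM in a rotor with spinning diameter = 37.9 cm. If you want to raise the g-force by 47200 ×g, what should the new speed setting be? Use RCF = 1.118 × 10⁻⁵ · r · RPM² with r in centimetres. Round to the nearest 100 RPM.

r = 37.9 / 2 = 18.95 cm
Current RCF = 1.118 × 10⁻⁵ × 18.95 × (17146)² = 1.118 × 10⁻⁵ × 18.95 × 293,985,316 ≈ 62,284 × g
Target RCF = 62,284 + 47,200 = 109,484 × g
N² = 109,484 / (21.1861 × 10⁻⁵) = 516,772,790
N ≈ √516,772,790 ≈ 22,732.6

22700 RPM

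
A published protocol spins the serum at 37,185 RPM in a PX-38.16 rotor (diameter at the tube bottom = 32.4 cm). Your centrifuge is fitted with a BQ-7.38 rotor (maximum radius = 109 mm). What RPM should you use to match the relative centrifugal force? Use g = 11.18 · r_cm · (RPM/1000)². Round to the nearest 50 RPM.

Original rotor: r = 32.4 / 2 = 16.2 cm
RCF_original = 11.18 × 16.2 × (37.185)² = 11.18 × 16.2 × 1,382.724225 ≈ 250,433.5 × g
Your rotor: r = 109 mm = 10.9 cm
250,433.5 = 11.18 × 10.9 × (N/1000)²
(N/1000)² = 250,433.5 / 121.862 = 2055.058
N = 1000 × √2055.058 ≈ 45,332.7

≈ 45350 RPM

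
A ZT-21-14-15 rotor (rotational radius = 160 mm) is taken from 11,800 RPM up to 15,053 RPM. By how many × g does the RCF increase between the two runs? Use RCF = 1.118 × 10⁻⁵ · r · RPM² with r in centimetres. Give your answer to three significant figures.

≈ 15600 × g

r = 160 mm = 16.0 cm
RCF₁ = 1.118 × 10⁻⁵ × 16 × (11800)² = 1.118 × 10⁻⁵ × 16 × 139,240,000 ≈ 24,907.3 × g
RCF₂ = 1.118 × 10⁻⁵ × 16 × (15053)² = 1.118 × 10⁻⁵ × 16 × 226,592,809 ≈ 40,532.9 × g
Increase = 40,532.9 − 24,907.3 = 15,625.6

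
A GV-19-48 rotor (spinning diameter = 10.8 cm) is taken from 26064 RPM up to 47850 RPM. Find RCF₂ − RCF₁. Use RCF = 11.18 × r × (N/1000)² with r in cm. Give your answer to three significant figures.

≈ 97200 × g

r = 10.8 / 2 = 5.4 cm
RCF₁ = 11.18 × 5.4 × (26.064)² = 11.18 × 5.4 × 679.332096 ≈ 41,012.6 × g
RCF₂ = 11.18 × 5.4 × (47.85)² = 11.18 × 5.4 × 2,289.6225 ≈ 138,229.1 × g
Increase = 138,229.1 − 41,012.6 = 97,216.5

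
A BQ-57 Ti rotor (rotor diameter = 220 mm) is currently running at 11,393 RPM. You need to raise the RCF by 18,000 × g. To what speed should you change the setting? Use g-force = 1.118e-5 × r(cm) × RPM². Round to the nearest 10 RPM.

r = 220 mm / 2 = 110 mm = 11 cm
Current RCF = 1.118 × 10⁻⁵ × 11 × (11393)² = 1.118 × 10⁻⁵ × 11 × 129,800,449 ≈ 15,962.9 × g
Target RCF = 15,962.9 + 18,000 = 33,962.9 × g
N² = 33,962.9 / (12.298 × 10⁻⁵) = 276,166,043
N ≈ √276,166,043 ≈ 16,618.2

16620 RPM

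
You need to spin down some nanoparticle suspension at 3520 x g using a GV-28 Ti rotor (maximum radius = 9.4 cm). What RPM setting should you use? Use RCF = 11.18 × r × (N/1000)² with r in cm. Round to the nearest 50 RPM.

3,520 = 11.18 × 9.4 × (N/1000)²
(N/1000)² = 3,520 / 105.092 = 33.49446
N = 1000 × √33.49446 ≈ 5,787.4

≈ 5800 RPM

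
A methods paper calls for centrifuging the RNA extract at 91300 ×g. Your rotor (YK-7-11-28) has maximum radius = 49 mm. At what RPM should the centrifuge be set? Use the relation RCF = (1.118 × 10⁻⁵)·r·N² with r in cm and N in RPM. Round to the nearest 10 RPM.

40820 RPM

r = 49 mm = 4.9 cm
91,300 = 1.118 × 10⁻⁵ × 4.9 × N²
N² = 91,300 / (5.4782 × 10⁻⁵) = 1,666,605,819
N ≈ √1,666,605,819 ≈ 40,824.1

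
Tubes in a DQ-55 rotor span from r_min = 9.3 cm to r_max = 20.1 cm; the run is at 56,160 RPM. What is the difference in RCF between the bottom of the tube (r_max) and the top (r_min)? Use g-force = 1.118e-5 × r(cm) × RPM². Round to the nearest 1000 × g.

ΔRCF ≈ 381000 x g

ΔRCF = 1.118 × 10⁻⁵ × (r_max − r_min) × N² = 1.118 × 10⁻⁵ × 10.8 × 3,153,945,600 ≈ 380,820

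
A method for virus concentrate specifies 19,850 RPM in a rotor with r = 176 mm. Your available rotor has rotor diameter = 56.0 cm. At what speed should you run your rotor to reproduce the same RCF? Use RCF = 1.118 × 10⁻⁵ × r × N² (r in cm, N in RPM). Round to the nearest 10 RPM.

Original rotor: r = 176 mm = 17.6 cm
RCF_original = 1.118 × 10⁻⁵ × 17.6 × (19850)² = 1.118 × 10⁻⁵ × 17.6 × 394,022,500 ≈ 77,531 × g
Your rotor: r = 56.0 / 2 = 28 cm
77,531 = 1.118 × 10⁻⁵ × 28 × N²
N² = 77,531 / (31.304 × 10⁻⁵) = 247,671,224
N ≈ √247,671,224 ≈ 15,737.6

≈ 15740 RPM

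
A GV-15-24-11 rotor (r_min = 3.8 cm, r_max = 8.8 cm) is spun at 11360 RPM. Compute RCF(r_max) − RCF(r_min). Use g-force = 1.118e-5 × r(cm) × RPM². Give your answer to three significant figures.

RCF_max = 1.118 × 10⁻⁵ × 8.8 × (11360)² = 1.118 × 10⁻⁵ × 8.8 × 129,049,600 ≈ 12,696.4 × g
RCF_min = 1.118 × 10⁻⁵ × 3.8 × (11360)² = 1.118 × 10⁻⁵ × 3.8 × 129,049,600 ≈ 5,482.5 × g
ΔRCF = 12,696.4 − 5,482.5 = 7,213.9

7210 g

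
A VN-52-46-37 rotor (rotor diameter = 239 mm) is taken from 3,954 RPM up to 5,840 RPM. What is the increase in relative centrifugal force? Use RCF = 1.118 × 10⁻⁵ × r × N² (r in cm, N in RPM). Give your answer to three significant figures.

2470 ×g

r = 239 mm / 2 = 119.5 mm = 11.95 cm
RCF₁ = 1.118 × 10⁻⁵ × 11.95 × (3954)² = 1.118 × 10⁻⁵ × 11.95 × 15,634,116 ≈ 2,088.7 × g
RCF₂ = 1.118 × 10⁻⁵ × 11.95 × (5840)² = 1.118 × 10⁻⁵ × 11.95 × 34,105,600 ≈ 4,556.5 × g
Increase = 4,556.5 − 2,088.7 = 2,467.8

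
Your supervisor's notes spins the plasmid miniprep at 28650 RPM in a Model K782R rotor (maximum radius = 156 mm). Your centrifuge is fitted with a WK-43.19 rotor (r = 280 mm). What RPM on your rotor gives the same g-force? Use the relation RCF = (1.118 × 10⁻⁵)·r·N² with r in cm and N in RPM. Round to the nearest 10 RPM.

21380 RPM

Original rotor: r = 156 mm = 15.6 cm
RCF = 1.118 × 10⁻⁵ × r × N²
RCF_original = 1.118 × 10⁻⁵ × 15.6 × (28650)² = 1.118 × 10⁻⁵ × 15.6 × 820,822,500 ≈ 143,158 × g
Your rotor: r = 280 mm = 28.0 cm
143,158 = 1.118 × 10⁻⁵ × 28 × N²
N² = 143,158 / (31.304 × 10⁻⁵) = 457,315,359
N ≈ √457,315,359 ≈ 21,384.9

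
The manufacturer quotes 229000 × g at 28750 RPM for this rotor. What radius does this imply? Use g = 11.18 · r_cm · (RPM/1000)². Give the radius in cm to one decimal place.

24.8 cm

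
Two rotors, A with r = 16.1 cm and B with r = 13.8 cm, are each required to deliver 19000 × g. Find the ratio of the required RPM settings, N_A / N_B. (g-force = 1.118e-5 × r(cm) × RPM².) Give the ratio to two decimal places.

0.93

At fixed RCF, N ∝ 1/√r, so N_A/N_B = √(r_B/r_A) = √(13.8/16.1) = √0.857143 = 0.9258.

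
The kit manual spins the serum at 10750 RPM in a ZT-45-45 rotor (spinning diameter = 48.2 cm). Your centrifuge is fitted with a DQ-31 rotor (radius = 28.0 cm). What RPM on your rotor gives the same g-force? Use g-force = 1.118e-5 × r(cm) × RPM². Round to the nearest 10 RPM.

9970 RPM

Original rotor: r = 48.2 / 2 = 24.1 cm
RCF = 1.118 × 10⁻⁵ × r × N²
RCF_original = 1.118 × 10⁻⁵ × 24.1 × (10750)² = 1.118 × 10⁻⁵ × 24.1 × 115,562,500 ≈ 31,136.9 × g
31,136.9 = 1.118 × 10⁻⁵ × 28 × N²
N² = 31,136.9 / (31.304 × 10⁻⁵) = 99,466,202
N ≈ √99,466,202 ≈ 9,973.3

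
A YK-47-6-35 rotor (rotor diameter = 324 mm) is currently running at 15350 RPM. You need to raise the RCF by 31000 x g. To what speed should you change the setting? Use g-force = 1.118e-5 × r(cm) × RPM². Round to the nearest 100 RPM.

≈ 20200 RPM

r = 324 mm / 2 = 162 mm = 16.2 cm
Current RCF = 1.118 × 10⁻⁵ × 16.2 × (15350)² = 1.118 × 10⁻⁵ × 16.2 × 235,622,500 ≈ 42,675 × g
Target RCF = 42,675 + 31,000 = 73,675 × g
N² = 73,675 / (18.1116 × 10⁻⁵) = 406,783,498
N ≈ √406,783,498 ≈ 20,168.9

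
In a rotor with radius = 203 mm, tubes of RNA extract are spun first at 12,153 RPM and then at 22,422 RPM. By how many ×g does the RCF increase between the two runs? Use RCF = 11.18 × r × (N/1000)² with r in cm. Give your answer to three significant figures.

r = 203 mm = 20.3 cm
RCF₁ = 11.18 × 20.3 × (12.153)² = 11.18 × 20.3 × 147.695409 ≈ 33,520.1 × g
RCF₂ = 11.18 × 20.3 × (22.422)² = 11.18 × 20.3 × 502.746084 ≈ 114,100.2 × g
Increase = 114,100.2 − 33,520.1 = 80,580.1

≈ 80600 ×g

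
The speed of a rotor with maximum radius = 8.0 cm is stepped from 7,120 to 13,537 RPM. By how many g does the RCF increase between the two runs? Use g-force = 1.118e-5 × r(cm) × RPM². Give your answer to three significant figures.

≈ 11900 g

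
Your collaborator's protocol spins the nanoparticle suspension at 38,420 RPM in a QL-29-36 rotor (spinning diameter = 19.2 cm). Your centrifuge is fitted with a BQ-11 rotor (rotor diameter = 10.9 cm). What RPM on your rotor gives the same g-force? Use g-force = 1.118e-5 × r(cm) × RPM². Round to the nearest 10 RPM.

≈ 50990 RPM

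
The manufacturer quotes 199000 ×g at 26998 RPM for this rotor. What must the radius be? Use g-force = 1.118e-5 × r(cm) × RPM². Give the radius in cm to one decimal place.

≈ 24.4 cm

199000 = 1.118 × 10⁻⁵ × r × (26998)²
r = 199000 / (1.118 × 10⁻⁵ × 728,892,004) = 199000 / 8149.013 ≈ 24.420 cm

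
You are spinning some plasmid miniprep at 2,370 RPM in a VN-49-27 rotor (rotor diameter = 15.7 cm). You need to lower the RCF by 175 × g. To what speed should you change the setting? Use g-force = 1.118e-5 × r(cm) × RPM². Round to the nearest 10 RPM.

r = 15.7 / 2 = 7.85 cm
Current RCF = 1.118 × 10⁻⁵ × 7.85 × (2370)² = 1.118 × 10⁻⁵ × 7.85 × 5,616,900 ≈ 493 × g
Target RCF = 493 − 175 = 318 × g
N² = 318 / (8.7763 × 10⁻⁵) = 3,623,395
N ≈ √3,623,395 ≈ 1,903.5

1900 RPM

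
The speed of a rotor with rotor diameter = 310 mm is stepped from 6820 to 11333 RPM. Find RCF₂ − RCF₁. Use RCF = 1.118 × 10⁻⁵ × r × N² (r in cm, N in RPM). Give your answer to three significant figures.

r = 310 mm / 2 = 155 mm = 15.5 cm
RCF₁ = 1.118 × 10⁻⁵ × 15.5 × (6820)² = 1.118 × 10⁻⁵ × 15.5 × 46,512,400 ≈ 8,060.1 × g
RCF₂ = 1.118 × 10⁻⁵ × 15.5 × (11333)² = 1.118 × 10⁻⁵ × 15.5 × 128,436,889 ≈ 22,256.8 × g
Increase = 22,256.8 − 8,060.1 = 14,196.7

≈ 14200 ×g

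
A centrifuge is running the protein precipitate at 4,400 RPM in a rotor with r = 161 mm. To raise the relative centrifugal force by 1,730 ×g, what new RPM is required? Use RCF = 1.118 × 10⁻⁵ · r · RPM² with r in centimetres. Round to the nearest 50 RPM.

r = 161 mm = 16.1 cm
Current RCF = 1.118 × 10⁻⁵ × 16.1 × (4400)² = 1.118 × 10⁻⁵ × 16.1 × 19,360,000 ≈ 3,484.8 × g
Target RCF = 3,484.8 + 1,730 = 5,214.8 × g
N² = 5,214.8 / (17.9998 × 10⁻⁵) = 28,971,433
N ≈ √28,971,433 ≈ 5,382.5

N₂ ≈ 5400 RPM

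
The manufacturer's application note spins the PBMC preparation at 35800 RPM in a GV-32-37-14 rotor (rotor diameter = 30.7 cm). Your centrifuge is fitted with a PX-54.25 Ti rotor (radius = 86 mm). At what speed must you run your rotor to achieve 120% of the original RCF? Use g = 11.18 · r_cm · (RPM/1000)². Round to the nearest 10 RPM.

Original rotor: r = 30.7 / 2 = 15.35 cm
RCF_original = 11.18 × 15.35 × (35.8)² = 11.18 × 15.35 × 1,281.64 ≈ 219,946.1 × g
Target RCF = 1.2 × 219,946.1 ≈ 263,935.3 × g
Your rotor: r = 86 mm = 8.6 cm
263,935.3 = 11.18 × 8.6 × (N/1000)²
(N/1000)² = 263,935.3 / 96.148 = 2745.094
N = 1000 × √2745.094 ≈ 52,393.6

≈ 52390 RPM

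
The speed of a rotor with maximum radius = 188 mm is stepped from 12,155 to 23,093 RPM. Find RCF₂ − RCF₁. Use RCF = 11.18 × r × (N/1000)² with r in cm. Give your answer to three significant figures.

≈ 81000 × g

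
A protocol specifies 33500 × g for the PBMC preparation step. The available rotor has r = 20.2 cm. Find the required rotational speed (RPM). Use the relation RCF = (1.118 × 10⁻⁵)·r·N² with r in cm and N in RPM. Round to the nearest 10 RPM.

33,500 = 1.118 × 10⁻⁵ × 20.2 × N²
N² = 33,500 / (22.5836 × 10⁻⁵) = 148,337,732
N ≈ √148,337,732 ≈ 12,179.4

N ≈ 12180 RPM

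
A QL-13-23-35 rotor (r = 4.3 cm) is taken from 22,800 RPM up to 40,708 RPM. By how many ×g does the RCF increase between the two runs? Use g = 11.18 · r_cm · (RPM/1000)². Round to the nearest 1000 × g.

55000 ×g

RCF₁ = 11.18 × 4.3 × (22.8)² = 11.18 × 4.3 × 519.84 ≈ 24,990.8 × g
RCF₂ = 11.18 × 4.3 × (40.708)² = 11.18 × 4.3 × 1,657.141264 ≈ 79,665.4 × g
Increase = 79,665.4 − 24,990.8 = 54,674.6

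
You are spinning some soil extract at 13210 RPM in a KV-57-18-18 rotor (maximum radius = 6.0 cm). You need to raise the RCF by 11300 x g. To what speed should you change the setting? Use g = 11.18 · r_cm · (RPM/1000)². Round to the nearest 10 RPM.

Current RCF = 11.18 × 6 × (13.21)² = 11.18 × 6 × 174.5041 ≈ 11,705.7 × g
Target RCF = 11,705.7 + 11,300 = 23,005.7 × g
(N/1000)² = 23,005.7 / 67.08 = 342.9592
N = 1000 × √342.9592 ≈ 18,519.2

18520 RPM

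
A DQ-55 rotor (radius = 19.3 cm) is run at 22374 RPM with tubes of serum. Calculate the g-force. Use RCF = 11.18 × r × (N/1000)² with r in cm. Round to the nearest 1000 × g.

RCF = 11.18 × 19.3 × (22.374)² = 11.18 × 19.3 × 500.595876 ≈ 108,015.6 × g

≈ 108000 x g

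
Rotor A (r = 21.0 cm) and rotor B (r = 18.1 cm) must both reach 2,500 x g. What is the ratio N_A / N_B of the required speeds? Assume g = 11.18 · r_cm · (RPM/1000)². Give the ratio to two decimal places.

At fixed RCF, N ∝ 1/√r, so N_A/N_B = √(r_B/r_A) = √(18.1/21.0) = √0.861905 = 0.9284.

0.93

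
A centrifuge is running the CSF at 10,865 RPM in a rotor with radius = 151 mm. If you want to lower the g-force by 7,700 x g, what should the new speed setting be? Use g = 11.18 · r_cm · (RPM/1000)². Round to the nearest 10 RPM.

r = 151 mm = 15.1 cm
Current RCF = 11.18 × 15.1 × (10.865)² = 11.18 × 15.1 × 118.048225 ≈ 19,928.7 × g
Target RCF = 19,928.7 − 7,700 = 12,228.7 × g
(N/1000)² = 12,228.7 / 168.818 = 72.43718
N = 1000 × √72.43718 ≈ 8,511.0

N₂ ≈ 8510 RPM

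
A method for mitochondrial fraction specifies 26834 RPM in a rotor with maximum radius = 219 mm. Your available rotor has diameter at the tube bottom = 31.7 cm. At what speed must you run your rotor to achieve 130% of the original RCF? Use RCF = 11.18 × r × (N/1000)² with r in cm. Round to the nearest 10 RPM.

≈ 35960 RPM

Original rotor: r = 219 mm = 21.9 cm
RCF_original = 11.18 × 21.9 × (26.834)² = 11.18 × 21.9 × 720.063556 ≈ 176,301.8 × g
Target RCF = 1.3 × 176,301.8 ≈ 229,192.3 × g
Your rotor: r = 31.7 / 2 = 15.85 cm
229,192.3 = 11.18 × 15.85 × (N/1000)²
(N/1000)² = 229,192.3 / 177.203 = 1293.388
N = 1000 × √1293.388 ≈ 35,963.7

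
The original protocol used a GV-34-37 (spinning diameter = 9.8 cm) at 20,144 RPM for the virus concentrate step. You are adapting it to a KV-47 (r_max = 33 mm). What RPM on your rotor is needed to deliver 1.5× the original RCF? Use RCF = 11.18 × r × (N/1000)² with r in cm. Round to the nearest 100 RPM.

Original rotor: r = 9.8 / 2 = 4.9 cm
RCF_original = 11.18 × 4.9 × (20.144)² = 11.18 × 4.9 × 405.780736 ≈ 22,229.5 × g
Target RCF = 1.5 × 22,229.5 ≈ 33,344.2 × g
Your rotor: r = 33 mm = 3.3 cm
33,344.2 = 11.18 × 3.3 × (N/1000)²
(N/1000)² = 33,344.2 / 36.894 = 903.7838
N = 1000 × √903.7838 ≈ 30,063.0

30100 RPM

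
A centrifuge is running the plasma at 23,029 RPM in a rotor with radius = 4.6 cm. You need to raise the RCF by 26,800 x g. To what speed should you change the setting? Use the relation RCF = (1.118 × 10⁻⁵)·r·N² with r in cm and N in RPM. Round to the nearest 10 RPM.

Current RCF = 1.118 × 10⁻⁵ × 4.6 × (23029)² = 1.118 × 10⁻⁵ × 4.6 × 530,334,841 ≈ 27,274.1 × g
Target RCF = 27,274.1 + 26,800 = 54,074.1 × g
N² = 54,074.1 / (5.1428 × 10⁻⁵) = 1,051,452,516
N ≈ √1,051,452,516 ≈ 32,426.1

N₂ ≈ 32430 RPM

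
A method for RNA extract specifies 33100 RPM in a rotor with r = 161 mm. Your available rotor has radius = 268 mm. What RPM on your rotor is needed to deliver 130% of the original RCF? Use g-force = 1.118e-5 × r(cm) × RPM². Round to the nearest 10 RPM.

≈ 29250 RPM

Original rotor: r = 161 mm = 16.1 cm
RCF_original = 1.118 × 10⁻⁵ × 16.1 × (33100)² = 1.118 × 10⁻⁵ × 16.1 × 1,095,610,000 ≈ 197,207.6 × g
Target RCF = 1.3 × 197,207.6 ≈ 256,369.9 × g
Your rotor: r = 268 mm = 26.8 cm
256,369.9 = 1.118 × 10⁻⁵ × 26.8 × N²
N² = 256,369.9 / (29.9624 × 10⁻⁵) = 855,638,734
N ≈ √855,638,734 ≈ 29,251.3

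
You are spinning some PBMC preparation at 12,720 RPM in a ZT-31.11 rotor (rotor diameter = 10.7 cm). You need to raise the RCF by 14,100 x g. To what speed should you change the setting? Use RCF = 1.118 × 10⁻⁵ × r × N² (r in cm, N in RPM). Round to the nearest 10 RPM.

r = 10.7 / 2 = 5.35 cm
Current RCF = 1.118 × 10⁻⁵ × 5.35 × (12720)² = 1.118 × 10⁻⁵ × 5.35 × 161,798,400 ≈ 9,677.6 × g
Target RCF = 9,677.6 + 14,100 = 23,777.6 × g
N² = 23,777.6 / (5.9813 × 10⁻⁵) = 397,532,309
N ≈ √397,532,309 ≈ 19,938.2

N₂ ≈ 19940 RPM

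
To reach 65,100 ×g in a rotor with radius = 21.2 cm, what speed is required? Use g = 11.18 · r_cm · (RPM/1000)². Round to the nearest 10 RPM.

16570 RPM

RCF = 11.18 × r × (N/1000)²
65,100 = 11.18 × 21.2 × (N/1000)²
(N/1000)² = 65,100 / 237.016 = 274.665
N = 1000 × √274.665 ≈ 16,573.0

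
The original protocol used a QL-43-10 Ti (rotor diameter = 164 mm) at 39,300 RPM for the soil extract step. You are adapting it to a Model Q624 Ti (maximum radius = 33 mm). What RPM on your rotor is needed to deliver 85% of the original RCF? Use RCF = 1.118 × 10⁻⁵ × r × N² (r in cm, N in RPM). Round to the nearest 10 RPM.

≈ 57120 RPM

Original rotor: r = 164 mm / 2 = 82 mm = 8.2 cm
RCF_original = 1.118 × 10⁻⁵ × 8.2 × (39300)² = 1.118 × 10⁻⁵ × 8.2 × 1,544,490,000 ≈ 141,592.7 × g
Target RCF = 0.85 × 141,592.7 ≈ 120,353.8 × g
Your rotor: r = 33 mm = 3.3 cm
120,353.8 = 1.118 × 10⁻⁵ × 3.3 × N²
N² = 120,353.8 / (3.6894 × 10⁻⁵) = 3,262,151,027
N ≈ √3,262,151,027 ≈ 57,115.2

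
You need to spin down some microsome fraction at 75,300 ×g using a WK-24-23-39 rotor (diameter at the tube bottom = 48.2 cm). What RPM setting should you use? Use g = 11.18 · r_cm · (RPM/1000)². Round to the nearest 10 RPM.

16720 RPM

r = 48.2 / 2 = 24.1 cm
75,300 = 11.18 × 24.1 × (N/1000)²
(N/1000)² = 75,300 / 269.438 = 279.4706
N = 1000 × √279.4706 ≈ 16,717.4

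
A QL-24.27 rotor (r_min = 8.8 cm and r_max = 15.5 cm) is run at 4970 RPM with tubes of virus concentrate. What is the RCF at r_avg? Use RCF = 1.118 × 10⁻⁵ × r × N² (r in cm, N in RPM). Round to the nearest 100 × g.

r_avg = (8.8 + 15.5) / 2 = 12.15 cm
RCF = 1.118 × 10⁻⁵ × r × N²
RCF = 1.118 × 10⁻⁵ × 12.15 × (4970)² = 1.118 × 10⁻⁵ × 12.15 × 24,700,900 ≈ 3,355.3 × g

3400 ×g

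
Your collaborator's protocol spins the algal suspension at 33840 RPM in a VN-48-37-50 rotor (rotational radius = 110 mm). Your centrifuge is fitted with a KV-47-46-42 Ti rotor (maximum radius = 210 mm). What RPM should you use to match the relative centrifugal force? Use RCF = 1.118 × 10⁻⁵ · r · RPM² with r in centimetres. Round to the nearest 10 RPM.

≈ 24490 RPM

Original rotor: r = 110 mm = 11.0 cm
RCF = 1.118 × 10⁻⁵ × r × N²
RCF_original = 1.118 × 10⁻⁵ × 11 × (33840)² = 1.118 × 10⁻⁵ × 11 × 1,145,145,600 ≈ 140,830 × g
Your rotor: r = 210 mm = 21.0 cm
140,830 = 1.118 × 10⁻⁵ × 21 × N²
N² = 140,830 / (23.478 × 10⁻⁵) = 599,838,146
N ≈ √599,838,146 ≈ 24,491.6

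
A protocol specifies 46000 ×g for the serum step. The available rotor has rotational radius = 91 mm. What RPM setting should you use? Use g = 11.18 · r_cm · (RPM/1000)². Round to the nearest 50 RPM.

r = 91 mm = 9.1 cm
46,000 = 11.18 × 9.1 × (N/1000)²
(N/1000)² = 46,000 / 101.738 = 452.1418
N = 1000 × √452.1418 ≈ 21,263.6

21250 RPM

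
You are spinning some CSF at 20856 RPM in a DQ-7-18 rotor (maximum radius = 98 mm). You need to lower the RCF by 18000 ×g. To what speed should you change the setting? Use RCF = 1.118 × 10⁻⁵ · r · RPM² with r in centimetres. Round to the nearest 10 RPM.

r = 98 mm = 9.8 cm
Current RCF = 1.118 × 10⁻⁵ × 9.8 × (20856)² = 1.118 × 10⁻⁵ × 9.8 × 434,972,736 ≈ 47,657.4 × g
Target RCF = 47,657.4 − 18,000 = 29,657.4 × g
N² = 29,657.4 / (10.9564 × 10⁻⁵) = 270,685,627
N ≈ √270,685,627 ≈ 16,452.5

≈ 16450 RPM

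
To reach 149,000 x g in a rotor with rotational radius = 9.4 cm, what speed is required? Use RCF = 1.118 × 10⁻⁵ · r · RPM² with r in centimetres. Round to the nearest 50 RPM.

37650 RPM

149,000 = 1.118 × 10⁻⁵ × 9.4 × N²
N² = 149,000 / (10.5092 × 10⁻⁵) = 1,417,805,352
N ≈ √1,417,805,352 ≈ 37,653.8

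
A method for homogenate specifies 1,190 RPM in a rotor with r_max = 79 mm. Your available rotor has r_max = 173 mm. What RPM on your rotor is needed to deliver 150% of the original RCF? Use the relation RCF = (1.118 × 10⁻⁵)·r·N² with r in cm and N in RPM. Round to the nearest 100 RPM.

1000 RPM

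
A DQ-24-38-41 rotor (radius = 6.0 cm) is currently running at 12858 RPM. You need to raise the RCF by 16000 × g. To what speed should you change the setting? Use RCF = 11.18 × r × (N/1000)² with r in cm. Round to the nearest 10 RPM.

20100 RPM

Current RCF = 11.18 × 6 × (12.858)² = 11.18 × 6 × 165.328164 ≈ 11,090.2 × g
Target RCF = 11,090.2 + 16,000 = 27,090.2 × g
(N/1000)² = 27,090.2 / 67.08 = 403.8491
N = 1000 × √403.8491 ≈ 20,096.0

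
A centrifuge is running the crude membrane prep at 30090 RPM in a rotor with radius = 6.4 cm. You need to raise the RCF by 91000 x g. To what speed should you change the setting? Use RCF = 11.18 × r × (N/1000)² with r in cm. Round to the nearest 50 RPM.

Current RCF = 11.18 × 6.4 × (30.09)² = 11.18 × 6.4 × 905.4081 ≈ 64,783.8 × g
Target RCF = 64,783.8 + 91,000 = 155,783.8 × g
(N/1000)² = 155,783.8 / 71.552 = 2177.211
N = 1000 × √2177.211 ≈ 46,660.6

N₂ ≈ 46650 RPM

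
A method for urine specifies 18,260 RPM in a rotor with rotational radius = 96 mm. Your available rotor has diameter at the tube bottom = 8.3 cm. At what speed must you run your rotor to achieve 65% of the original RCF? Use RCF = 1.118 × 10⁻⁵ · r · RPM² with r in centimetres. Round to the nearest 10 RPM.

Original rotor: r = 96 mm = 9.6 cm
RCF = 1.118 × 10⁻⁵ × r × N²
RCF_original = 1.118 × 10⁻⁵ × 9.6 × (18260)² = 1.118 × 10⁻⁵ × 9.6 × 333,427,600 ≈ 35,786.1 × g
Target RCF = 0.65 × 35,786.1 ≈ 23,261 × g
Your rotor: r = 8.3 / 2 = 4.15 cm
23,261 = 1.118 × 10⁻⁵ × 4.15 × N²
N² = 23,261 / (4.6397 × 10⁻⁵) = 501,347,070
N ≈ √501,347,070 ≈ 22,390.8

≈ 22390 RPM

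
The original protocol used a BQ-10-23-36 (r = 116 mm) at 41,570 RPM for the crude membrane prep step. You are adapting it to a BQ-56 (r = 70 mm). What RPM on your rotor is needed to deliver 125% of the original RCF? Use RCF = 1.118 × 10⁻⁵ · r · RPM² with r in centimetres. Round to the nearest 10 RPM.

Original rotor: r = 116 mm = 11.6 cm
RCF = 1.118 × 10⁻⁵ × r × N²
RCF_original = 1.118 × 10⁻⁵ × 11.6 × (41570)² = 1.118 × 10⁻⁵ × 11.6 × 1,728,064,900 ≈ 224,109.3 × g
Target RCF = 1.25 × 224,109.3 ≈ 280,136.6 × g
Your rotor: r = 70 mm = 7.0 cm
280,136.6 = 1.118 × 10⁻⁵ × 7 × N²
N² = 280,136.6 / (7.826 × 10⁻⁵) = 3,579,562,995
N ≈ √3,579,562,995 ≈ 59,829.4

≈ 59830 RPM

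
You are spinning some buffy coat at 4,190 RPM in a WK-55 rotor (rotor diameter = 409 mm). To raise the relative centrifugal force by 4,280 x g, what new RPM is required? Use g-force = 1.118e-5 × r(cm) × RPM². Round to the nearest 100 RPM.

N₂ ≈ 6000 RPM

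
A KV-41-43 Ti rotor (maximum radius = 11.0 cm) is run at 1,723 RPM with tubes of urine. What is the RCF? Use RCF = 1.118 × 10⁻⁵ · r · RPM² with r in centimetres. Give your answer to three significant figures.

RCF = 1.118 × 10⁻⁵ × r × N²
RCF = 1.118 × 10⁻⁵ × 11 × (1723)² = 1.118 × 10⁻⁵ × 11 × 2,968,729 ≈ 365.1 × g

RCF ≈ 365 × g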